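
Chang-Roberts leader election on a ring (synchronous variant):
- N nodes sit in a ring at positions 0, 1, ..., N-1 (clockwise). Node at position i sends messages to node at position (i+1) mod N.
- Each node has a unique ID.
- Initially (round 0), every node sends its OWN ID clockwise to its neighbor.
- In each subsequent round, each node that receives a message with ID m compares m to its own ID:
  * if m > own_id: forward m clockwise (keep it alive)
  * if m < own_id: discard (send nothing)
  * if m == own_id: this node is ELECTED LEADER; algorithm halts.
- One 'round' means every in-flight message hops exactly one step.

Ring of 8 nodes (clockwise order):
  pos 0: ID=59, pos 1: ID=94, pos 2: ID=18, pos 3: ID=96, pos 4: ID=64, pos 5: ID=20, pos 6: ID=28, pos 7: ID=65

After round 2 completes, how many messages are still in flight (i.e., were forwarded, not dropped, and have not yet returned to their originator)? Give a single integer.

Answer: 2

Derivation:
Round 1: pos1(id94) recv 59: drop; pos2(id18) recv 94: fwd; pos3(id96) recv 18: drop; pos4(id64) recv 96: fwd; pos5(id20) recv 64: fwd; pos6(id28) recv 20: drop; pos7(id65) recv 28: drop; pos0(id59) recv 65: fwd
Round 2: pos3(id96) recv 94: drop; pos5(id20) recv 96: fwd; pos6(id28) recv 64: fwd; pos1(id94) recv 65: drop
After round 2: 2 messages still in flight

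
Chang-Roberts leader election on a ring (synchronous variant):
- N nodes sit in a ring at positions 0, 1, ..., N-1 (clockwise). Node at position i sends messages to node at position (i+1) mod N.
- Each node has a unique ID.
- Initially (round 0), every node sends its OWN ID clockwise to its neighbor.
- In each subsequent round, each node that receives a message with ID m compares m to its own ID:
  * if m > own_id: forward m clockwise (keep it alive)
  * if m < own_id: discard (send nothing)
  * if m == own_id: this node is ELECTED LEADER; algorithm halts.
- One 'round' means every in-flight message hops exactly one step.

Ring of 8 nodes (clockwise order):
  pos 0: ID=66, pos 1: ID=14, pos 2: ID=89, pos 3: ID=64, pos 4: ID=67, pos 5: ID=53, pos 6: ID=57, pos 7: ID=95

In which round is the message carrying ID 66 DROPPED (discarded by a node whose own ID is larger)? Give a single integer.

Answer: 2

Derivation:
Round 1: pos1(id14) recv 66: fwd; pos2(id89) recv 14: drop; pos3(id64) recv 89: fwd; pos4(id67) recv 64: drop; pos5(id53) recv 67: fwd; pos6(id57) recv 53: drop; pos7(id95) recv 57: drop; pos0(id66) recv 95: fwd
Round 2: pos2(id89) recv 66: drop; pos4(id67) recv 89: fwd; pos6(id57) recv 67: fwd; pos1(id14) recv 95: fwd
Round 3: pos5(id53) recv 89: fwd; pos7(id95) recv 67: drop; pos2(id89) recv 95: fwd
Round 4: pos6(id57) recv 89: fwd; pos3(id64) recv 95: fwd
Round 5: pos7(id95) recv 89: drop; pos4(id67) recv 95: fwd
Round 6: pos5(id53) recv 95: fwd
Round 7: pos6(id57) recv 95: fwd
Round 8: pos7(id95) recv 95: ELECTED
Message ID 66 originates at pos 0; dropped at pos 2 in round 2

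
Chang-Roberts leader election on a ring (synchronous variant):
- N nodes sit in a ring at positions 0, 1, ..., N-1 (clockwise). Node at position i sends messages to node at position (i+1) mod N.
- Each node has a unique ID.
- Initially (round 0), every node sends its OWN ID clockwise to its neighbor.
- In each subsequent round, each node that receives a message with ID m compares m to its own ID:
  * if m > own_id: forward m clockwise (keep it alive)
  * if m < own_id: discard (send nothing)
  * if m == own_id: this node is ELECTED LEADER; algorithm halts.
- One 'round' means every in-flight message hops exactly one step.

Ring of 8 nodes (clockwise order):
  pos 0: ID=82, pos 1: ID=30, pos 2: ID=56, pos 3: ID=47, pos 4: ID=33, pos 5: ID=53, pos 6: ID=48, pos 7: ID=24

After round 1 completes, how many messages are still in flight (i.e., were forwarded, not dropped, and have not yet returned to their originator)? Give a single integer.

Answer: 5

Derivation:
Round 1: pos1(id30) recv 82: fwd; pos2(id56) recv 30: drop; pos3(id47) recv 56: fwd; pos4(id33) recv 47: fwd; pos5(id53) recv 33: drop; pos6(id48) recv 53: fwd; pos7(id24) recv 48: fwd; pos0(id82) recv 24: drop
After round 1: 5 messages still in flight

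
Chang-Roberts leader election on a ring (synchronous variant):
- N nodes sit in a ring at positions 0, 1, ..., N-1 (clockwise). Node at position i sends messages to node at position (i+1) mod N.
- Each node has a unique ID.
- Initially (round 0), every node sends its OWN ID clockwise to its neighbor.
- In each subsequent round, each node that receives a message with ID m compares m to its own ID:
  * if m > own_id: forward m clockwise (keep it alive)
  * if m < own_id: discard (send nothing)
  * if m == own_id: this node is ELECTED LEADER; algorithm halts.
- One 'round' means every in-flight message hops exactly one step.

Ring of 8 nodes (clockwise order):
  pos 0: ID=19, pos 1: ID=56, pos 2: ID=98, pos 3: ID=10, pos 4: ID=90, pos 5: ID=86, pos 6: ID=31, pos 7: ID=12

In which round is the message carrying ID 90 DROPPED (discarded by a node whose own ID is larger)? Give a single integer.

Round 1: pos1(id56) recv 19: drop; pos2(id98) recv 56: drop; pos3(id10) recv 98: fwd; pos4(id90) recv 10: drop; pos5(id86) recv 90: fwd; pos6(id31) recv 86: fwd; pos7(id12) recv 31: fwd; pos0(id19) recv 12: drop
Round 2: pos4(id90) recv 98: fwd; pos6(id31) recv 90: fwd; pos7(id12) recv 86: fwd; pos0(id19) recv 31: fwd
Round 3: pos5(id86) recv 98: fwd; pos7(id12) recv 90: fwd; pos0(id19) recv 86: fwd; pos1(id56) recv 31: drop
Round 4: pos6(id31) recv 98: fwd; pos0(id19) recv 90: fwd; pos1(id56) recv 86: fwd
Round 5: pos7(id12) recv 98: fwd; pos1(id56) recv 90: fwd; pos2(id98) recv 86: drop
Round 6: pos0(id19) recv 98: fwd; pos2(id98) recv 90: drop
Round 7: pos1(id56) recv 98: fwd
Round 8: pos2(id98) recv 98: ELECTED
Message ID 90 originates at pos 4; dropped at pos 2 in round 6

Answer: 6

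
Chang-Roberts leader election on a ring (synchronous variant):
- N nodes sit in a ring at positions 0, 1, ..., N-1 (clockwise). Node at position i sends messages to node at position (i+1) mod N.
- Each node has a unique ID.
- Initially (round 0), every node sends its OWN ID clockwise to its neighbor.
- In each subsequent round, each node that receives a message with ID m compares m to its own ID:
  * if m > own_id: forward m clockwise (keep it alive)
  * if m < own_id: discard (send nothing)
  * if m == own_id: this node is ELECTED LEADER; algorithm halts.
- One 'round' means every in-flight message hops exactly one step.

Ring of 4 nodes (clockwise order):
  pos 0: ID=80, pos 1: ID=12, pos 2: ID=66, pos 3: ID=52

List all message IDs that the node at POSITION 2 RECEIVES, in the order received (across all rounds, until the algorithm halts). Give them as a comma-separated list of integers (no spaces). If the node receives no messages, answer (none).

Round 1: pos1(id12) recv 80: fwd; pos2(id66) recv 12: drop; pos3(id52) recv 66: fwd; pos0(id80) recv 52: drop
Round 2: pos2(id66) recv 80: fwd; pos0(id80) recv 66: drop
Round 3: pos3(id52) recv 80: fwd
Round 4: pos0(id80) recv 80: ELECTED

Answer: 12,80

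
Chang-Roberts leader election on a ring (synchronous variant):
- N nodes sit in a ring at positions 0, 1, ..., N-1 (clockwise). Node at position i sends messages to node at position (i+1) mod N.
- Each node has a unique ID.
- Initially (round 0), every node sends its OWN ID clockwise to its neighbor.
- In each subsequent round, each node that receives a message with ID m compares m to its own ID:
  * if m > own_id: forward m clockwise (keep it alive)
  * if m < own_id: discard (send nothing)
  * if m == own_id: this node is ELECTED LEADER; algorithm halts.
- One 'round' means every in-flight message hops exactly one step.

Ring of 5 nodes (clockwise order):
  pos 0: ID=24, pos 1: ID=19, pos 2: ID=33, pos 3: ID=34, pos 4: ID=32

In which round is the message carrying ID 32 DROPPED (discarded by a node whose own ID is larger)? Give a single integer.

Round 1: pos1(id19) recv 24: fwd; pos2(id33) recv 19: drop; pos3(id34) recv 33: drop; pos4(id32) recv 34: fwd; pos0(id24) recv 32: fwd
Round 2: pos2(id33) recv 24: drop; pos0(id24) recv 34: fwd; pos1(id19) recv 32: fwd
Round 3: pos1(id19) recv 34: fwd; pos2(id33) recv 32: drop
Round 4: pos2(id33) recv 34: fwd
Round 5: pos3(id34) recv 34: ELECTED
Message ID 32 originates at pos 4; dropped at pos 2 in round 3

Answer: 3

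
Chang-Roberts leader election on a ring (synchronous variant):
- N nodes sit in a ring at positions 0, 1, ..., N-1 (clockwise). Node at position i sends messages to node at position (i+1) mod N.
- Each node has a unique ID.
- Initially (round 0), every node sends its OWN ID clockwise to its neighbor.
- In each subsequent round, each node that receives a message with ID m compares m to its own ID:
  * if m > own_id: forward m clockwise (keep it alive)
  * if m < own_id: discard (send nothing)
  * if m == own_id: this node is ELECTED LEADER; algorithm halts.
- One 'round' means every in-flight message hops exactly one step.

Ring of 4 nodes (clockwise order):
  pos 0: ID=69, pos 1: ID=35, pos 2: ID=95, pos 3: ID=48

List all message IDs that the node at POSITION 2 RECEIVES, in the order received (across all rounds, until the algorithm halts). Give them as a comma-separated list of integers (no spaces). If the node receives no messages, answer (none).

Round 1: pos1(id35) recv 69: fwd; pos2(id95) recv 35: drop; pos3(id48) recv 95: fwd; pos0(id69) recv 48: drop
Round 2: pos2(id95) recv 69: drop; pos0(id69) recv 95: fwd
Round 3: pos1(id35) recv 95: fwd
Round 4: pos2(id95) recv 95: ELECTED

Answer: 35,69,95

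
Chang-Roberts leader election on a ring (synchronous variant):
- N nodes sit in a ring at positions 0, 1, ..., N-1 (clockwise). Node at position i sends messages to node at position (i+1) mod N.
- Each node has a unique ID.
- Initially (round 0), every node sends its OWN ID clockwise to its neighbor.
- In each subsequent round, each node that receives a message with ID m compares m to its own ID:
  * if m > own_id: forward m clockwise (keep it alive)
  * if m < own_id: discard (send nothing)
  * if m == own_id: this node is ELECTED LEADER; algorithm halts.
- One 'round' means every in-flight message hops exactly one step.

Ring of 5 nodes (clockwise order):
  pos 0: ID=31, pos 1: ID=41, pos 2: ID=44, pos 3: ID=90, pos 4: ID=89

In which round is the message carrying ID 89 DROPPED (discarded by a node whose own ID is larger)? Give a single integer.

Answer: 4

Derivation:
Round 1: pos1(id41) recv 31: drop; pos2(id44) recv 41: drop; pos3(id90) recv 44: drop; pos4(id89) recv 90: fwd; pos0(id31) recv 89: fwd
Round 2: pos0(id31) recv 90: fwd; pos1(id41) recv 89: fwd
Round 3: pos1(id41) recv 90: fwd; pos2(id44) recv 89: fwd
Round 4: pos2(id44) recv 90: fwd; pos3(id90) recv 89: drop
Round 5: pos3(id90) recv 90: ELECTED
Message ID 89 originates at pos 4; dropped at pos 3 in round 4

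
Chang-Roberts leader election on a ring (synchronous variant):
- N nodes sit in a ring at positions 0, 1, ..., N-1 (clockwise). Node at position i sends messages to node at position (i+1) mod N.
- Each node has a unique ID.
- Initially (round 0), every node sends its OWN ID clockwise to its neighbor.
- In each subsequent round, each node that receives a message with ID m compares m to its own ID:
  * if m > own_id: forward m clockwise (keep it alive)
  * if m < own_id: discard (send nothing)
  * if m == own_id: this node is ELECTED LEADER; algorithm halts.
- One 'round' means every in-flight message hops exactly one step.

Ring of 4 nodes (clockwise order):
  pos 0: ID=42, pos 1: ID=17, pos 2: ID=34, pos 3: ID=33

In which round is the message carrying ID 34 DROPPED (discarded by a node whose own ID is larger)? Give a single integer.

Round 1: pos1(id17) recv 42: fwd; pos2(id34) recv 17: drop; pos3(id33) recv 34: fwd; pos0(id42) recv 33: drop
Round 2: pos2(id34) recv 42: fwd; pos0(id42) recv 34: drop
Round 3: pos3(id33) recv 42: fwd
Round 4: pos0(id42) recv 42: ELECTED
Message ID 34 originates at pos 2; dropped at pos 0 in round 2

Answer: 2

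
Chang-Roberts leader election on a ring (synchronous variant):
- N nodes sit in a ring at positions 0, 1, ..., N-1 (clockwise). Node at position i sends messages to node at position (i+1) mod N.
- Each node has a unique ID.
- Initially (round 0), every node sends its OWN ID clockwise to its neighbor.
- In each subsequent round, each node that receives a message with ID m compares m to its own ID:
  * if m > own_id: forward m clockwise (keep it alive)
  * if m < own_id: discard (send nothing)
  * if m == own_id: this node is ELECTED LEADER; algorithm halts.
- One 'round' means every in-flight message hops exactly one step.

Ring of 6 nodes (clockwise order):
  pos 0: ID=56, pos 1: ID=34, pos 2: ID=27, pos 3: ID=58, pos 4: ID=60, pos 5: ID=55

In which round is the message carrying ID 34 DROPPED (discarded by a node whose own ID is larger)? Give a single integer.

Answer: 2

Derivation:
Round 1: pos1(id34) recv 56: fwd; pos2(id27) recv 34: fwd; pos3(id58) recv 27: drop; pos4(id60) recv 58: drop; pos5(id55) recv 60: fwd; pos0(id56) recv 55: drop
Round 2: pos2(id27) recv 56: fwd; pos3(id58) recv 34: drop; pos0(id56) recv 60: fwd
Round 3: pos3(id58) recv 56: drop; pos1(id34) recv 60: fwd
Round 4: pos2(id27) recv 60: fwd
Round 5: pos3(id58) recv 60: fwd
Round 6: pos4(id60) recv 60: ELECTED
Message ID 34 originates at pos 1; dropped at pos 3 in round 2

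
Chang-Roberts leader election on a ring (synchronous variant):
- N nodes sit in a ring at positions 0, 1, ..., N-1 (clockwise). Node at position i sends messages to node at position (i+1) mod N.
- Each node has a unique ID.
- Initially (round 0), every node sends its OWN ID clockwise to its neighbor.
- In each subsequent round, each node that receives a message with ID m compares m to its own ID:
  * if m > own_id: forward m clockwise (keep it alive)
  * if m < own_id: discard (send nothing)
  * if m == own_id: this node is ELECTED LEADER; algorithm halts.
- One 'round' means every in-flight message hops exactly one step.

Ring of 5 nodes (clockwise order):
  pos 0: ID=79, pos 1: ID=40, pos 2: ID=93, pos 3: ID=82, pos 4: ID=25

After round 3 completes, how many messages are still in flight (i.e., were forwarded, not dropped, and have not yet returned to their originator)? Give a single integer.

Round 1: pos1(id40) recv 79: fwd; pos2(id93) recv 40: drop; pos3(id82) recv 93: fwd; pos4(id25) recv 82: fwd; pos0(id79) recv 25: drop
Round 2: pos2(id93) recv 79: drop; pos4(id25) recv 93: fwd; pos0(id79) recv 82: fwd
Round 3: pos0(id79) recv 93: fwd; pos1(id40) recv 82: fwd
After round 3: 2 messages still in flight

Answer: 2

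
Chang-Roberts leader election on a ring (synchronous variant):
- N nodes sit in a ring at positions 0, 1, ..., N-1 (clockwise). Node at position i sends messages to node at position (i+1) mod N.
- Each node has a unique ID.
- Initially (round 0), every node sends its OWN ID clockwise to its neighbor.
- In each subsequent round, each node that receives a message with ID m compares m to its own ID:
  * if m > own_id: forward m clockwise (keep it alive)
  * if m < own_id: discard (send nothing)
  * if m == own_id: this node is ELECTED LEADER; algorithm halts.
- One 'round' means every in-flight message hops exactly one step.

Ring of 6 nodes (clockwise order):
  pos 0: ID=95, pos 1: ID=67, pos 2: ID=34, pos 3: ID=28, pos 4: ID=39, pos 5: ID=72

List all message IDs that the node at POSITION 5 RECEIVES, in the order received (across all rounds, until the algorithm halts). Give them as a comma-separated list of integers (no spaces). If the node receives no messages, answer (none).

Answer: 39,67,95

Derivation:
Round 1: pos1(id67) recv 95: fwd; pos2(id34) recv 67: fwd; pos3(id28) recv 34: fwd; pos4(id39) recv 28: drop; pos5(id72) recv 39: drop; pos0(id95) recv 72: drop
Round 2: pos2(id34) recv 95: fwd; pos3(id28) recv 67: fwd; pos4(id39) recv 34: drop
Round 3: pos3(id28) recv 95: fwd; pos4(id39) recv 67: fwd
Round 4: pos4(id39) recv 95: fwd; pos5(id72) recv 67: drop
Round 5: pos5(id72) recv 95: fwd
Round 6: pos0(id95) recv 95: ELECTED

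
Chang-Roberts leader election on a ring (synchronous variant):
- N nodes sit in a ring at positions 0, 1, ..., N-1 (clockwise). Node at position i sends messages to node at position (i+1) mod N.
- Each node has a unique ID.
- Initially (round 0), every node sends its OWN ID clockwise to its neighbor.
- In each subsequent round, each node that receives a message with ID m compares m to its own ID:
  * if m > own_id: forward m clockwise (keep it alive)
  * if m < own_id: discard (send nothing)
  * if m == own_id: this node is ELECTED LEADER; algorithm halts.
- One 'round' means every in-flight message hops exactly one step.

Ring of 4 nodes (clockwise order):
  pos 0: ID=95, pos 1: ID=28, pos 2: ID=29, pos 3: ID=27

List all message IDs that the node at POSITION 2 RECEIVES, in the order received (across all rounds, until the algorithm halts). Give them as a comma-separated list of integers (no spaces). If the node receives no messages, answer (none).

Answer: 28,95

Derivation:
Round 1: pos1(id28) recv 95: fwd; pos2(id29) recv 28: drop; pos3(id27) recv 29: fwd; pos0(id95) recv 27: drop
Round 2: pos2(id29) recv 95: fwd; pos0(id95) recv 29: drop
Round 3: pos3(id27) recv 95: fwd
Round 4: pos0(id95) recv 95: ELECTED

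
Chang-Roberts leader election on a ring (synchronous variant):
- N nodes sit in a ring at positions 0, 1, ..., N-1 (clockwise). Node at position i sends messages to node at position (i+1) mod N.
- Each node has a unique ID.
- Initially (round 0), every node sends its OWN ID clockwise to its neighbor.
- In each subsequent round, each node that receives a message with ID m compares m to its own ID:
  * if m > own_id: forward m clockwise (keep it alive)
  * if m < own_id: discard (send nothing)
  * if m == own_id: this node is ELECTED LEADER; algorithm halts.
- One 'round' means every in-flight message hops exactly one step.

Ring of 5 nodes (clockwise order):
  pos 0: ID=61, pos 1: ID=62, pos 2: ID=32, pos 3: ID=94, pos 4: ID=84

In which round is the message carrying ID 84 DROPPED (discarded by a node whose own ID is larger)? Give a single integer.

Round 1: pos1(id62) recv 61: drop; pos2(id32) recv 62: fwd; pos3(id94) recv 32: drop; pos4(id84) recv 94: fwd; pos0(id61) recv 84: fwd
Round 2: pos3(id94) recv 62: drop; pos0(id61) recv 94: fwd; pos1(id62) recv 84: fwd
Round 3: pos1(id62) recv 94: fwd; pos2(id32) recv 84: fwd
Round 4: pos2(id32) recv 94: fwd; pos3(id94) recv 84: drop
Round 5: pos3(id94) recv 94: ELECTED
Message ID 84 originates at pos 4; dropped at pos 3 in round 4

Answer: 4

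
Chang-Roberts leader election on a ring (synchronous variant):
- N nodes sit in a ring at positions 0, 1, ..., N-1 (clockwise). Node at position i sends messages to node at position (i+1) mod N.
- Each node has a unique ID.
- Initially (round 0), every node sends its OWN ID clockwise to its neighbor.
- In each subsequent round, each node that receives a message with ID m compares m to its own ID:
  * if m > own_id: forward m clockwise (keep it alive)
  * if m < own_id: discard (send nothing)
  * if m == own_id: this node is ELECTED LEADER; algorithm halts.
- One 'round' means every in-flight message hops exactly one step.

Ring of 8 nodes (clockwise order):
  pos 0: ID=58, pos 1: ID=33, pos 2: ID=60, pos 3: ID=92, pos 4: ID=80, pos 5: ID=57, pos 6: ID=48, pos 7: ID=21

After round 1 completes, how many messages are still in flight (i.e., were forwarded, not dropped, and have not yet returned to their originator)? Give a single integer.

Answer: 5

Derivation:
Round 1: pos1(id33) recv 58: fwd; pos2(id60) recv 33: drop; pos3(id92) recv 60: drop; pos4(id80) recv 92: fwd; pos5(id57) recv 80: fwd; pos6(id48) recv 57: fwd; pos7(id21) recv 48: fwd; pos0(id58) recv 21: drop
After round 1: 5 messages still in flight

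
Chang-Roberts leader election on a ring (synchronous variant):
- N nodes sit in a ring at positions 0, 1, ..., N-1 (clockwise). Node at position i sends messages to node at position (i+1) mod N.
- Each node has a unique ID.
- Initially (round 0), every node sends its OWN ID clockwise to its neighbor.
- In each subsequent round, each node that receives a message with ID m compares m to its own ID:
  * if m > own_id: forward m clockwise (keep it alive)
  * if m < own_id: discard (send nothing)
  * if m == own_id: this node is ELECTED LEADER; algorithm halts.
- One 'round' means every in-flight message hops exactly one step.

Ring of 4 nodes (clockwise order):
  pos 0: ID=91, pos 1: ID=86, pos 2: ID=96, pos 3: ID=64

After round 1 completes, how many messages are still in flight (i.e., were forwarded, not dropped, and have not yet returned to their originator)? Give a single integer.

Round 1: pos1(id86) recv 91: fwd; pos2(id96) recv 86: drop; pos3(id64) recv 96: fwd; pos0(id91) recv 64: drop
After round 1: 2 messages still in flight

Answer: 2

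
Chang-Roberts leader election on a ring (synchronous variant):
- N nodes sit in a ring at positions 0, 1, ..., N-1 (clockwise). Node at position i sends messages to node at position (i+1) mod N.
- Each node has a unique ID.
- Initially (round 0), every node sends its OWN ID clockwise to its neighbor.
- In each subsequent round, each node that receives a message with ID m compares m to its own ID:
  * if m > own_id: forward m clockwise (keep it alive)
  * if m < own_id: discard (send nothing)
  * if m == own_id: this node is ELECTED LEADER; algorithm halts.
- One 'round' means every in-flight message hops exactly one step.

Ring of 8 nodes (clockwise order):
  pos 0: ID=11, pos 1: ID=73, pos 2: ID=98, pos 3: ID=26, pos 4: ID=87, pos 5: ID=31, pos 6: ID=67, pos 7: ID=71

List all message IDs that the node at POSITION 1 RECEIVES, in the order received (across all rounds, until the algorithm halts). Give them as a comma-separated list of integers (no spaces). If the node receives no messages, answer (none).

Answer: 11,71,87,98

Derivation:
Round 1: pos1(id73) recv 11: drop; pos2(id98) recv 73: drop; pos3(id26) recv 98: fwd; pos4(id87) recv 26: drop; pos5(id31) recv 87: fwd; pos6(id67) recv 31: drop; pos7(id71) recv 67: drop; pos0(id11) recv 71: fwd
Round 2: pos4(id87) recv 98: fwd; pos6(id67) recv 87: fwd; pos1(id73) recv 71: drop
Round 3: pos5(id31) recv 98: fwd; pos7(id71) recv 87: fwd
Round 4: pos6(id67) recv 98: fwd; pos0(id11) recv 87: fwd
Round 5: pos7(id71) recv 98: fwd; pos1(id73) recv 87: fwd
Round 6: pos0(id11) recv 98: fwd; pos2(id98) recv 87: drop
Round 7: pos1(id73) recv 98: fwd
Round 8: pos2(id98) recv 98: ELECTED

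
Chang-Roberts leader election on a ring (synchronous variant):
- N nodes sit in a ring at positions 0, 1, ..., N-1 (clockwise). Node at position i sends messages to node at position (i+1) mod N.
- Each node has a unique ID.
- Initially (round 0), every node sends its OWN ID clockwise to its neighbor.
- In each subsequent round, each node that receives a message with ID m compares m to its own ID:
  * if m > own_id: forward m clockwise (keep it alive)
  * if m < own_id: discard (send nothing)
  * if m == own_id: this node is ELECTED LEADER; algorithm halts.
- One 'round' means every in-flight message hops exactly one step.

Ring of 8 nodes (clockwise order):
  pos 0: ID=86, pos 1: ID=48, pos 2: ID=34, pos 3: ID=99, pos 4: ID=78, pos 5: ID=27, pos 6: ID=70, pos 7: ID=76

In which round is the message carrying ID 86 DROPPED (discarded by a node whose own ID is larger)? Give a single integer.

Answer: 3

Derivation:
Round 1: pos1(id48) recv 86: fwd; pos2(id34) recv 48: fwd; pos3(id99) recv 34: drop; pos4(id78) recv 99: fwd; pos5(id27) recv 78: fwd; pos6(id70) recv 27: drop; pos7(id76) recv 70: drop; pos0(id86) recv 76: drop
Round 2: pos2(id34) recv 86: fwd; pos3(id99) recv 48: drop; pos5(id27) recv 99: fwd; pos6(id70) recv 78: fwd
Round 3: pos3(id99) recv 86: drop; pos6(id70) recv 99: fwd; pos7(id76) recv 78: fwd
Round 4: pos7(id76) recv 99: fwd; pos0(id86) recv 78: drop
Round 5: pos0(id86) recv 99: fwd
Round 6: pos1(id48) recv 99: fwd
Round 7: pos2(id34) recv 99: fwd
Round 8: pos3(id99) recv 99: ELECTED
Message ID 86 originates at pos 0; dropped at pos 3 in round 3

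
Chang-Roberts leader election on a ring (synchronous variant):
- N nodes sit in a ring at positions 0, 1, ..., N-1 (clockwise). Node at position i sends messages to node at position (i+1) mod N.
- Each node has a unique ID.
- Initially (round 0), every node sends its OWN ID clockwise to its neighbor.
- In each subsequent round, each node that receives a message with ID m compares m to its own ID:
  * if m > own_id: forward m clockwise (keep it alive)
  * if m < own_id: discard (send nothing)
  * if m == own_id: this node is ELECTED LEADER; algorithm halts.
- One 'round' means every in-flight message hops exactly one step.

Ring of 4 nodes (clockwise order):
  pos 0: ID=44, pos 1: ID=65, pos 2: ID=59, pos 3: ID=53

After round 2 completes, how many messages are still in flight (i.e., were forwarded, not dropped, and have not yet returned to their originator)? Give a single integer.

Round 1: pos1(id65) recv 44: drop; pos2(id59) recv 65: fwd; pos3(id53) recv 59: fwd; pos0(id44) recv 53: fwd
Round 2: pos3(id53) recv 65: fwd; pos0(id44) recv 59: fwd; pos1(id65) recv 53: drop
After round 2: 2 messages still in flight

Answer: 2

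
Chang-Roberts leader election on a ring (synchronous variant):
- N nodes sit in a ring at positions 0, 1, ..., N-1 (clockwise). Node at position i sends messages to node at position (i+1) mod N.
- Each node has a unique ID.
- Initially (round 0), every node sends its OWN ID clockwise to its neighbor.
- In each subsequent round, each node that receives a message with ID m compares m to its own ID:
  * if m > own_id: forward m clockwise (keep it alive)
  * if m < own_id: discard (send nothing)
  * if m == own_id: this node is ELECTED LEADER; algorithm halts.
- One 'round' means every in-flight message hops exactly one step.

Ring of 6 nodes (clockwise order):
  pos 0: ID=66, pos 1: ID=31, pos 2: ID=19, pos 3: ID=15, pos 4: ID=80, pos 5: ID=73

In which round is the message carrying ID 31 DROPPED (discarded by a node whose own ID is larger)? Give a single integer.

Answer: 3

Derivation:
Round 1: pos1(id31) recv 66: fwd; pos2(id19) recv 31: fwd; pos3(id15) recv 19: fwd; pos4(id80) recv 15: drop; pos5(id73) recv 80: fwd; pos0(id66) recv 73: fwd
Round 2: pos2(id19) recv 66: fwd; pos3(id15) recv 31: fwd; pos4(id80) recv 19: drop; pos0(id66) recv 80: fwd; pos1(id31) recv 73: fwd
Round 3: pos3(id15) recv 66: fwd; pos4(id80) recv 31: drop; pos1(id31) recv 80: fwd; pos2(id19) recv 73: fwd
Round 4: pos4(id80) recv 66: drop; pos2(id19) recv 80: fwd; pos3(id15) recv 73: fwd
Round 5: pos3(id15) recv 80: fwd; pos4(id80) recv 73: drop
Round 6: pos4(id80) recv 80: ELECTED
Message ID 31 originates at pos 1; dropped at pos 4 in round 3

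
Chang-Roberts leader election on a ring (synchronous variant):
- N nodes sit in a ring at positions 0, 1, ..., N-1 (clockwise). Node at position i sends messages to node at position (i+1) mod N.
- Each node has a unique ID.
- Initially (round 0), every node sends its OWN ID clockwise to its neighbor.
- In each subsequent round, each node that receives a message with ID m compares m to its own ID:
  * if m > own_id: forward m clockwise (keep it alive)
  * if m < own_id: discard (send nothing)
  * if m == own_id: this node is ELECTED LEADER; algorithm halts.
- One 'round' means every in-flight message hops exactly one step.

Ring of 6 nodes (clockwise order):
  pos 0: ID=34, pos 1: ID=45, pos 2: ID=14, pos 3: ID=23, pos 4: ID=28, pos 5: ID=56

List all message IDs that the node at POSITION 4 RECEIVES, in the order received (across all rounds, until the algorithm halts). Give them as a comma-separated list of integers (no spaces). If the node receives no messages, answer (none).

Answer: 23,45,56

Derivation:
Round 1: pos1(id45) recv 34: drop; pos2(id14) recv 45: fwd; pos3(id23) recv 14: drop; pos4(id28) recv 23: drop; pos5(id56) recv 28: drop; pos0(id34) recv 56: fwd
Round 2: pos3(id23) recv 45: fwd; pos1(id45) recv 56: fwd
Round 3: pos4(id28) recv 45: fwd; pos2(id14) recv 56: fwd
Round 4: pos5(id56) recv 45: drop; pos3(id23) recv 56: fwd
Round 5: pos4(id28) recv 56: fwd
Round 6: pos5(id56) recv 56: ELECTED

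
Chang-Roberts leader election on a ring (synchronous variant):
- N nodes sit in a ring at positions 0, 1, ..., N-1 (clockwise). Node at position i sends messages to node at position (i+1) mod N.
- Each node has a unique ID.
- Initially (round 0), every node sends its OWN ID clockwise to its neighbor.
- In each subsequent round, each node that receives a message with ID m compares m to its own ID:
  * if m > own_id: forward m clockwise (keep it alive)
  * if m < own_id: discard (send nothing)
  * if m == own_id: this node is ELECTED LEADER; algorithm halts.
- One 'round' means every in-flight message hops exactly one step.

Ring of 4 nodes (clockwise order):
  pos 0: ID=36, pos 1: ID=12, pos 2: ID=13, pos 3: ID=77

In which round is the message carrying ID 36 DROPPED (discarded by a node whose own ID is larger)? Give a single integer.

Answer: 3

Derivation:
Round 1: pos1(id12) recv 36: fwd; pos2(id13) recv 12: drop; pos3(id77) recv 13: drop; pos0(id36) recv 77: fwd
Round 2: pos2(id13) recv 36: fwd; pos1(id12) recv 77: fwd
Round 3: pos3(id77) recv 36: drop; pos2(id13) recv 77: fwd
Round 4: pos3(id77) recv 77: ELECTED
Message ID 36 originates at pos 0; dropped at pos 3 in round 3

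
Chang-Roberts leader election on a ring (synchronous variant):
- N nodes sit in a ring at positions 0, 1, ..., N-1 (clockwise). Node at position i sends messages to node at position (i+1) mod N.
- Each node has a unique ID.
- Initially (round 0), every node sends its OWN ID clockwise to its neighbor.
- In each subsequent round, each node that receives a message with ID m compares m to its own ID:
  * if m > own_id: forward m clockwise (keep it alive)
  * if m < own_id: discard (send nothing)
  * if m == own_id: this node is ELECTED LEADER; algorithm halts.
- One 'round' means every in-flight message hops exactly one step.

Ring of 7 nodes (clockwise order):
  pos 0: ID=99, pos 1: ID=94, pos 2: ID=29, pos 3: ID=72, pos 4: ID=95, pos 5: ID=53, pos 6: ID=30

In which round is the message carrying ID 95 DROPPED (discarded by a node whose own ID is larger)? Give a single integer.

Answer: 3

Derivation:
Round 1: pos1(id94) recv 99: fwd; pos2(id29) recv 94: fwd; pos3(id72) recv 29: drop; pos4(id95) recv 72: drop; pos5(id53) recv 95: fwd; pos6(id30) recv 53: fwd; pos0(id99) recv 30: drop
Round 2: pos2(id29) recv 99: fwd; pos3(id72) recv 94: fwd; pos6(id30) recv 95: fwd; pos0(id99) recv 53: drop
Round 3: pos3(id72) recv 99: fwd; pos4(id95) recv 94: drop; pos0(id99) recv 95: drop
Round 4: pos4(id95) recv 99: fwd
Round 5: pos5(id53) recv 99: fwd
Round 6: pos6(id30) recv 99: fwd
Round 7: pos0(id99) recv 99: ELECTED
Message ID 95 originates at pos 4; dropped at pos 0 in round 3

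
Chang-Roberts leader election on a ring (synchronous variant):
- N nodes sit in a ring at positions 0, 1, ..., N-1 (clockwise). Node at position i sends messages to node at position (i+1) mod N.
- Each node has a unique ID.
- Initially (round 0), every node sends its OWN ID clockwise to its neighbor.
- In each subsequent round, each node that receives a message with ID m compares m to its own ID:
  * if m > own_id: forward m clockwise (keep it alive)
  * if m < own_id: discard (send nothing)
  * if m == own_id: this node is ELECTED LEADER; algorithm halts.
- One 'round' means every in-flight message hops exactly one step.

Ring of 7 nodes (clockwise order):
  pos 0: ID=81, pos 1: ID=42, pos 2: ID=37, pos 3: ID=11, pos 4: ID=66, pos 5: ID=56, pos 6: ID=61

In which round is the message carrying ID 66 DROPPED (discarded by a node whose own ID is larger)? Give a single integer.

Answer: 3

Derivation:
Round 1: pos1(id42) recv 81: fwd; pos2(id37) recv 42: fwd; pos3(id11) recv 37: fwd; pos4(id66) recv 11: drop; pos5(id56) recv 66: fwd; pos6(id61) recv 56: drop; pos0(id81) recv 61: drop
Round 2: pos2(id37) recv 81: fwd; pos3(id11) recv 42: fwd; pos4(id66) recv 37: drop; pos6(id61) recv 66: fwd
Round 3: pos3(id11) recv 81: fwd; pos4(id66) recv 42: drop; pos0(id81) recv 66: drop
Round 4: pos4(id66) recv 81: fwd
Round 5: pos5(id56) recv 81: fwd
Round 6: pos6(id61) recv 81: fwd
Round 7: pos0(id81) recv 81: ELECTED
Message ID 66 originates at pos 4; dropped at pos 0 in round 3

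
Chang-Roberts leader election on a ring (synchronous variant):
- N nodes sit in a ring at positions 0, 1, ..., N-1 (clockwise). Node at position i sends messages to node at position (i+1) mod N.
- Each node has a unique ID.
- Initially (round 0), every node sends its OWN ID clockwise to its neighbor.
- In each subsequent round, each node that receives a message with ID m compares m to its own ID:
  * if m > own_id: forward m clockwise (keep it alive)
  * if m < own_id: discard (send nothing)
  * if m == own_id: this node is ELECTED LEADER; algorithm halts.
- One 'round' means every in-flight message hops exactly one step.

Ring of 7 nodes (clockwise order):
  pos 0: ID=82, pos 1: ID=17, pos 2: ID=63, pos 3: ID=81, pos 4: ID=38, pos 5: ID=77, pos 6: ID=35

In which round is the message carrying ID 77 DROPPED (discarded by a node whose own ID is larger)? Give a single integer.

Round 1: pos1(id17) recv 82: fwd; pos2(id63) recv 17: drop; pos3(id81) recv 63: drop; pos4(id38) recv 81: fwd; pos5(id77) recv 38: drop; pos6(id35) recv 77: fwd; pos0(id82) recv 35: drop
Round 2: pos2(id63) recv 82: fwd; pos5(id77) recv 81: fwd; pos0(id82) recv 77: drop
Round 3: pos3(id81) recv 82: fwd; pos6(id35) recv 81: fwd
Round 4: pos4(id38) recv 82: fwd; pos0(id82) recv 81: drop
Round 5: pos5(id77) recv 82: fwd
Round 6: pos6(id35) recv 82: fwd
Round 7: pos0(id82) recv 82: ELECTED
Message ID 77 originates at pos 5; dropped at pos 0 in round 2

Answer: 2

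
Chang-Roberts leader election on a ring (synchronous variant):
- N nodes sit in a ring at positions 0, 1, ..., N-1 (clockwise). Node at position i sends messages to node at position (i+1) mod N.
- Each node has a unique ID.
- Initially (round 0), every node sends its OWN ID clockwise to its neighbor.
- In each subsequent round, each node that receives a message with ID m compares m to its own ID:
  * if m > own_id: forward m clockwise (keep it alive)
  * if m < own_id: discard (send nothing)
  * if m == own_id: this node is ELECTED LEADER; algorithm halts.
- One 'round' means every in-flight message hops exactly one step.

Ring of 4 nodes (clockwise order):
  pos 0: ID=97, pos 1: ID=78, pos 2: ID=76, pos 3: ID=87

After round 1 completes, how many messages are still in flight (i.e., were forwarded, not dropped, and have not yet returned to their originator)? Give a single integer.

Round 1: pos1(id78) recv 97: fwd; pos2(id76) recv 78: fwd; pos3(id87) recv 76: drop; pos0(id97) recv 87: drop
After round 1: 2 messages still in flight

Answer: 2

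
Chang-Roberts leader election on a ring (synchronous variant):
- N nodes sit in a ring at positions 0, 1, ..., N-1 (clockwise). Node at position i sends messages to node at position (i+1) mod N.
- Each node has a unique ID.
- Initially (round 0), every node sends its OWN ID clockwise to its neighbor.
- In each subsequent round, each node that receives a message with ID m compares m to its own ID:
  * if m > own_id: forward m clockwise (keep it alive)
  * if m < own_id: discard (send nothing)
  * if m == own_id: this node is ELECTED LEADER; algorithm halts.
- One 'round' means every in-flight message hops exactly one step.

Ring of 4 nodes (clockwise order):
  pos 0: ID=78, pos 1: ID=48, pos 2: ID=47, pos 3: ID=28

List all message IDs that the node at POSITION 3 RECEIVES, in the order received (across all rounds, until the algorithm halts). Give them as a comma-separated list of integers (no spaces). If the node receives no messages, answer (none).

Answer: 47,48,78

Derivation:
Round 1: pos1(id48) recv 78: fwd; pos2(id47) recv 48: fwd; pos3(id28) recv 47: fwd; pos0(id78) recv 28: drop
Round 2: pos2(id47) recv 78: fwd; pos3(id28) recv 48: fwd; pos0(id78) recv 47: drop
Round 3: pos3(id28) recv 78: fwd; pos0(id78) recv 48: drop
Round 4: pos0(id78) recv 78: ELECTED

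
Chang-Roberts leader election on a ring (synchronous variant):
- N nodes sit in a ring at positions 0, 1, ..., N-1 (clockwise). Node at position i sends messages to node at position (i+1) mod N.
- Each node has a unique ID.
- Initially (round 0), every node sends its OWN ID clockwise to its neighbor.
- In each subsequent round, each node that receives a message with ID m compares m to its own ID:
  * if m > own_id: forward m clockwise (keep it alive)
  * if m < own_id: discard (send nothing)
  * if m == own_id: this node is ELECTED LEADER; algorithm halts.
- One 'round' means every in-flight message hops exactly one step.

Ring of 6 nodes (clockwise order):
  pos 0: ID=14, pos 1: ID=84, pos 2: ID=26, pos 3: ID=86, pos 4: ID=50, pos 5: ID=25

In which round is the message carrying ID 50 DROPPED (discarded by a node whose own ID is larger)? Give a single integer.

Round 1: pos1(id84) recv 14: drop; pos2(id26) recv 84: fwd; pos3(id86) recv 26: drop; pos4(id50) recv 86: fwd; pos5(id25) recv 50: fwd; pos0(id14) recv 25: fwd
Round 2: pos3(id86) recv 84: drop; pos5(id25) recv 86: fwd; pos0(id14) recv 50: fwd; pos1(id84) recv 25: drop
Round 3: pos0(id14) recv 86: fwd; pos1(id84) recv 50: drop
Round 4: pos1(id84) recv 86: fwd
Round 5: pos2(id26) recv 86: fwd
Round 6: pos3(id86) recv 86: ELECTED
Message ID 50 originates at pos 4; dropped at pos 1 in round 3

Answer: 3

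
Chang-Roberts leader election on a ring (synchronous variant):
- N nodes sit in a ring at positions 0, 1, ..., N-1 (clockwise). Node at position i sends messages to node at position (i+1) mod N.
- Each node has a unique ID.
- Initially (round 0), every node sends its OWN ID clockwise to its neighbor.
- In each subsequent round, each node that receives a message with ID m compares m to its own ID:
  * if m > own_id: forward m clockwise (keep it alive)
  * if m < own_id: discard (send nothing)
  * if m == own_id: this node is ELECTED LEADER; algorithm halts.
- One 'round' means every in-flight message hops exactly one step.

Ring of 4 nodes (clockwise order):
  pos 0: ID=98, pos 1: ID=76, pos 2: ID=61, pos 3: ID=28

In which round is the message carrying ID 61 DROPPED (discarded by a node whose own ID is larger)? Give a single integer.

Round 1: pos1(id76) recv 98: fwd; pos2(id61) recv 76: fwd; pos3(id28) recv 61: fwd; pos0(id98) recv 28: drop
Round 2: pos2(id61) recv 98: fwd; pos3(id28) recv 76: fwd; pos0(id98) recv 61: drop
Round 3: pos3(id28) recv 98: fwd; pos0(id98) recv 76: drop
Round 4: pos0(id98) recv 98: ELECTED
Message ID 61 originates at pos 2; dropped at pos 0 in round 2

Answer: 2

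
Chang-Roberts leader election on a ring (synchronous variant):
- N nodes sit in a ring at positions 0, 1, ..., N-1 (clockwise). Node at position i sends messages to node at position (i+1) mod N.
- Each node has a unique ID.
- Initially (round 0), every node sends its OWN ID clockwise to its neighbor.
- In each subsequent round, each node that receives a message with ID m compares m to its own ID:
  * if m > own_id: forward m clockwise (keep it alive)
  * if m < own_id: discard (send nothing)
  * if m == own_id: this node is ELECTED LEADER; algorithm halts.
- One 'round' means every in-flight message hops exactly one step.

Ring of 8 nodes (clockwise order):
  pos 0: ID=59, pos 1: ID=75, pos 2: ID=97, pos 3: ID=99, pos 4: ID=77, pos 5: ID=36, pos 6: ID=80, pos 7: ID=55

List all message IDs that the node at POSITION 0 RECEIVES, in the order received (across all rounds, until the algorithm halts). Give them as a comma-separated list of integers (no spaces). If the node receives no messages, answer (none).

Round 1: pos1(id75) recv 59: drop; pos2(id97) recv 75: drop; pos3(id99) recv 97: drop; pos4(id77) recv 99: fwd; pos5(id36) recv 77: fwd; pos6(id80) recv 36: drop; pos7(id55) recv 80: fwd; pos0(id59) recv 55: drop
Round 2: pos5(id36) recv 99: fwd; pos6(id80) recv 77: drop; pos0(id59) recv 80: fwd
Round 3: pos6(id80) recv 99: fwd; pos1(id75) recv 80: fwd
Round 4: pos7(id55) recv 99: fwd; pos2(id97) recv 80: drop
Round 5: pos0(id59) recv 99: fwd
Round 6: pos1(id75) recv 99: fwd
Round 7: pos2(id97) recv 99: fwd
Round 8: pos3(id99) recv 99: ELECTED

Answer: 55,80,99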